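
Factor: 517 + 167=684 = 2^2*3^2*19^1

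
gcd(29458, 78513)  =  1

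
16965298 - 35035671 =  - 18070373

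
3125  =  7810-4685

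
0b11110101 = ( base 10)245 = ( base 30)85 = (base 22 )B3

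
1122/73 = 1122/73 = 15.37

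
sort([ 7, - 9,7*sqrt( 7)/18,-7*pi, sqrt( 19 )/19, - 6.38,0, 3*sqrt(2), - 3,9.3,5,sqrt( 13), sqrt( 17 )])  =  [ - 7 * pi, -9,-6.38, - 3, 0,  sqrt(19 ) /19, 7*sqrt( 7)/18,sqrt(13 ),sqrt( 17),3* sqrt( 2),5,7,9.3 ]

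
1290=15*86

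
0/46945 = 0 = 0.00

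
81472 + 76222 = 157694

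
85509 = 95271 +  -9762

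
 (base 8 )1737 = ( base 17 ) 375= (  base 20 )29b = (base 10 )991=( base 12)6a7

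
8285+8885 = 17170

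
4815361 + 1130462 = 5945823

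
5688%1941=1806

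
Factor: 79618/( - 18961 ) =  - 2^1*7^1 * 11^2*47^1*67^(  -  1)*283^( - 1)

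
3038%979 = 101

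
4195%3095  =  1100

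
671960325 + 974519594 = 1646479919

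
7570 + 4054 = 11624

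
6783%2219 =126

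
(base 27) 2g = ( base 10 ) 70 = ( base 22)34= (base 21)37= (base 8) 106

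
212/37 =5  +  27/37 =5.73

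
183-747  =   - 564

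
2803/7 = 2803/7 =400.43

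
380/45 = 76/9 = 8.44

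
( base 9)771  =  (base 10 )631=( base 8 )1167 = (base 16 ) 277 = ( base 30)L1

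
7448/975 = 7  +  623/975  =  7.64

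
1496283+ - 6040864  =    -  4544581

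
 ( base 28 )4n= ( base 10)135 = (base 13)a5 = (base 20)6F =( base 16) 87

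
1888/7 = 269 + 5/7 = 269.71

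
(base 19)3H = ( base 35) 24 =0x4a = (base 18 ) 42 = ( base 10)74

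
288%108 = 72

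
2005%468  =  133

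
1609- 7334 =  - 5725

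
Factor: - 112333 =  - 13^1*8641^1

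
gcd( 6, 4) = 2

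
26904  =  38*708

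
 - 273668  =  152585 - 426253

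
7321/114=7321/114 = 64.22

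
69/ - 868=-1 + 799/868 =-0.08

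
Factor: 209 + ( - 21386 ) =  -21177 = - 3^2*13^1*181^1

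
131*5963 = 781153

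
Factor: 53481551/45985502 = 2^( - 1)*43^1*101^ ( - 1)* 773^1  *  1609^1*227651^( - 1 )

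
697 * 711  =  495567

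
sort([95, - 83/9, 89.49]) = [- 83/9,89.49 , 95 ]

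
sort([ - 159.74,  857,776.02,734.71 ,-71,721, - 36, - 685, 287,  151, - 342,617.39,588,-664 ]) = [ - 685,-664 , - 342,-159.74, - 71, - 36,151 , 287,588,617.39 , 721,734.71,776.02, 857]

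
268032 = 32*8376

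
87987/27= 3258+7/9   =  3258.78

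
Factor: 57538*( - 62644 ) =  -2^3 * 13^1 * 2213^1*15661^1 = - 3604410472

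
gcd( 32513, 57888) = 1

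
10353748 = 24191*428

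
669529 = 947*707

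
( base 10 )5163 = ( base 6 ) 35523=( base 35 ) 47i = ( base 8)12053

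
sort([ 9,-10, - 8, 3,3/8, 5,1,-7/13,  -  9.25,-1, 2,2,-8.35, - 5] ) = [-10, - 9.25, - 8.35,  -  8, - 5,  -  1,-7/13,3/8,1,2, 2,3,  5,9 ]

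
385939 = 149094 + 236845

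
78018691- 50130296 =27888395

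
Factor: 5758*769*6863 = 2^1*769^1*2879^1*6863^1 = 30388691426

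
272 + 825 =1097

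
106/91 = 106/91  =  1.16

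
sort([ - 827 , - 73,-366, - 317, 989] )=[ - 827, - 366, - 317 , - 73,  989] 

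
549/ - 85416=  -183/28472 = - 0.01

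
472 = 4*118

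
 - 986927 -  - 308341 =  - 678586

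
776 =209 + 567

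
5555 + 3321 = 8876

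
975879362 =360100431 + 615778931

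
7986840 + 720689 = 8707529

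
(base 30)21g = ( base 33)1MV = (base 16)736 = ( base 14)95C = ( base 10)1846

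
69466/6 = 11577+2/3 = 11577.67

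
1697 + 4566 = 6263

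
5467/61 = 89 + 38/61 = 89.62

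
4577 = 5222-645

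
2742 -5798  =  - 3056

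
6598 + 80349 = 86947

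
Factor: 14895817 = 14895817^1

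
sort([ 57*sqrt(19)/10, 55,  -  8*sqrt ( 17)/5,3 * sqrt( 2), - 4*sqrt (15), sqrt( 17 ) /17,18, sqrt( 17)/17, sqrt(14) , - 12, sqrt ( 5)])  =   [ - 4*sqrt( 15),-12, - 8 * sqrt(17)/5, sqrt (17 )/17, sqrt (17 )/17, sqrt( 5),sqrt( 14), 3*sqrt(2), 18, 57*sqrt( 19 ) /10, 55] 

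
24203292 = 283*85524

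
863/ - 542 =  - 863/542 = - 1.59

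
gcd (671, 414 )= 1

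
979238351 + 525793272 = 1505031623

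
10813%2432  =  1085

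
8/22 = 4/11 = 0.36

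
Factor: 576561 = 3^1*192187^1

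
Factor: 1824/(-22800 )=  -  2^1*5^( - 2) = - 2/25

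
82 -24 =58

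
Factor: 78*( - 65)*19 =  - 96330 = - 2^1  *  3^1 * 5^1*13^2*19^1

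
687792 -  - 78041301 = 78729093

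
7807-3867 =3940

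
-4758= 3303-8061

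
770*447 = 344190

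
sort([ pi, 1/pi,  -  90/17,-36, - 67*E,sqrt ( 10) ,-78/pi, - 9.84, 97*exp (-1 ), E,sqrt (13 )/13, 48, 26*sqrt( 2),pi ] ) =[ - 67*E,-36, - 78/pi,- 9.84, - 90/17, sqrt( 13)/13,1/pi, E, pi,pi , sqrt (10), 97*exp( - 1), 26 * sqrt(2 ),  48 ] 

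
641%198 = 47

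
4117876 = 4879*844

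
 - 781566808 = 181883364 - 963450172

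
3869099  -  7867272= - 3998173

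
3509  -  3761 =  - 252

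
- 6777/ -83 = 6777/83=81.65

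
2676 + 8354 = 11030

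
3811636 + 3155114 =6966750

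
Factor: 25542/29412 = 2^(  -  1)*3^1*11^1*19^( - 1 ) =33/38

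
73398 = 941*78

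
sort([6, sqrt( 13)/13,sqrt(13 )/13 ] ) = [ sqrt( 13 ) /13 , sqrt( 13) /13, 6]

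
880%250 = 130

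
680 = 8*85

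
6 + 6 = 12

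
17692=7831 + 9861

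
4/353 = 4/353  =  0.01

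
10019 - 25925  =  - 15906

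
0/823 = 0 = 0.00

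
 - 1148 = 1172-2320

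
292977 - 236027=56950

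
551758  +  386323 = 938081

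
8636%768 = 188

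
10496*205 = 2151680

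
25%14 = 11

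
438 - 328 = 110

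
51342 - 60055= -8713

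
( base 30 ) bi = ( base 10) 348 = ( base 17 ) 138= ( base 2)101011100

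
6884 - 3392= 3492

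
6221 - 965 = 5256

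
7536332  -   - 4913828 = 12450160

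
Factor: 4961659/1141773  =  3^(-1 )*380591^ ( - 1 )*4961659^1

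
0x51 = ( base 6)213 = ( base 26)33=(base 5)311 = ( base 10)81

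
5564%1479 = 1127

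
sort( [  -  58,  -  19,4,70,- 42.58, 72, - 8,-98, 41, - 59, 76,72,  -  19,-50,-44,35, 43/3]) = [ - 98, - 59, - 58, - 50, - 44, - 42.58, - 19, - 19,-8, 4, 43/3 , 35, 41,  70, 72 , 72, 76]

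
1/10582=1/10582 = 0.00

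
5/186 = 5/186 = 0.03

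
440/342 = 1 + 49/171 = 1.29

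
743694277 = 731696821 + 11997456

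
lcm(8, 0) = 0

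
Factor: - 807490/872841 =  - 2^1*3^( - 1 )*5^1*19^( - 1 )*15313^( -1)*80749^1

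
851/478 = 851/478 = 1.78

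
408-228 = 180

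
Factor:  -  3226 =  -2^1*1613^1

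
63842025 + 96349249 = 160191274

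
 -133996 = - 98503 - 35493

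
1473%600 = 273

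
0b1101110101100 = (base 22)ee0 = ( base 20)HE4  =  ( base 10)7084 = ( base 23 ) d90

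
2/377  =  2/377 = 0.01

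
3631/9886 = 3631/9886 = 0.37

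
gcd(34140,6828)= 6828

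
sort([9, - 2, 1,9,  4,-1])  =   [ - 2, - 1, 1,4, 9 , 9] 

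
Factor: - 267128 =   -  2^3*33391^1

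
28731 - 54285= - 25554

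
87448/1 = 87448 = 87448.00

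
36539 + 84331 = 120870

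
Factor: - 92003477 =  - 149^1*617473^1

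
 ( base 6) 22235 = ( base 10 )3119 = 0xc2f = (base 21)71b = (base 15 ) dce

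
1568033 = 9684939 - 8116906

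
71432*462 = 33001584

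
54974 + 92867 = 147841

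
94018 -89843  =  4175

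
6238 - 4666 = 1572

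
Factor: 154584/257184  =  113/188 = 2^ ( - 2 )*47^ ( - 1)*113^1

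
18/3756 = 3/626 = 0.00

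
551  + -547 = 4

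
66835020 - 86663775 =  - 19828755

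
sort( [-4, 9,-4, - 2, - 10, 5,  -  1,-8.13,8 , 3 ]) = [  -  10, -8.13, - 4,-4, - 2,  -  1, 3 , 5, 8, 9]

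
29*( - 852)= - 24708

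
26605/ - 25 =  - 1065 + 4/5 = -  1064.20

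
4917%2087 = 743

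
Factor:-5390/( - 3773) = 10/7=2^1*5^1  *7^(-1) 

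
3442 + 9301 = 12743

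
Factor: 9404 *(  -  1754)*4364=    - 2^5*877^1 * 1091^1* 2351^1 = - 71982504224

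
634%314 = 6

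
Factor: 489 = 3^1 * 163^1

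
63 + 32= 95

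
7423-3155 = 4268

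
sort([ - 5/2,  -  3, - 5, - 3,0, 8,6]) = [ - 5 , - 3  , - 3, - 5/2,0,6, 8]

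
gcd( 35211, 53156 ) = 97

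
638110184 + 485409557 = 1123519741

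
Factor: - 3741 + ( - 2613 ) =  - 6354 = -  2^1*3^2 * 353^1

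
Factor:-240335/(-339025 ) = 5^(-1)*191^(-1) *677^1 = 677/955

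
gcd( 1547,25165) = 7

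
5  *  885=4425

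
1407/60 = 23 + 9/20 = 23.45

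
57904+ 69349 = 127253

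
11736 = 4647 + 7089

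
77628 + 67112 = 144740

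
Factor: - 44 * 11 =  - 2^2*11^2 = - 484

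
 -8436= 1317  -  9753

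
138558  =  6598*21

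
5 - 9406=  - 9401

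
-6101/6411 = -6101/6411 = -0.95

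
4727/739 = 4727/739 = 6.40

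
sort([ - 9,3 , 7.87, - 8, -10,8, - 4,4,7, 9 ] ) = [ - 10, - 9,-8, - 4, 3,4, 7, 7.87, 8,9]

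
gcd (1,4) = 1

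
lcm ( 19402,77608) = 77608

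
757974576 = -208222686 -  -966197262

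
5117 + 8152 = 13269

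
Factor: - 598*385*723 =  - 166456290=-  2^1*3^1*5^1 * 7^1*11^1*13^1*23^1*241^1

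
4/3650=2/1825 = 0.00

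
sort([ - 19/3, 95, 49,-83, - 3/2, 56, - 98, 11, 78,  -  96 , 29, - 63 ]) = [ - 98, - 96, - 83,-63, - 19/3,  -  3/2,  11,29,  49, 56, 78,95 ] 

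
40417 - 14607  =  25810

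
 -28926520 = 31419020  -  60345540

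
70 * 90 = 6300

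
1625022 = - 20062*( - 81 )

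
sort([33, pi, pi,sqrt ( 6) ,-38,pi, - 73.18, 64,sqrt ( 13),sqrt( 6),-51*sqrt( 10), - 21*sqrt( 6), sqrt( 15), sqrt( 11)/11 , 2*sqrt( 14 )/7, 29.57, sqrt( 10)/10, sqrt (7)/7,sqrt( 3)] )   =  [ -51*sqrt( 10), - 73.18, - 21*sqrt(6),  -  38, sqrt( 11 )/11,sqrt ( 10 )/10,sqrt(7)/7, 2*sqrt(14)/7,sqrt( 3),  sqrt( 6),sqrt( 6),pi, pi,pi, sqrt( 13),sqrt ( 15), 29.57, 33, 64]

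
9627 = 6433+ 3194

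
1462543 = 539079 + 923464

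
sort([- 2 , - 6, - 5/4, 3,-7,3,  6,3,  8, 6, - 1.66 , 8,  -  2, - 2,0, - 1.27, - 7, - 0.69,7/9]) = [ - 7  , - 7, - 6,- 2, - 2, -2 , - 1.66 , - 1.27, - 5/4, - 0.69, 0,  7/9, 3,3, 3,6,6,8, 8 ]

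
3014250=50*60285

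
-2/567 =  -2/567= - 0.00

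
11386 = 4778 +6608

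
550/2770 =55/277 = 0.20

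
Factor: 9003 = 3^1*3001^1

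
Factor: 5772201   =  3^1*1924067^1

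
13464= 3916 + 9548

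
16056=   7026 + 9030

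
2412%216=36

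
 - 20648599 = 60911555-81560154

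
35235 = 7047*5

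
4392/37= 4392/37 = 118.70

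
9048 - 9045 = 3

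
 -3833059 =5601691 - 9434750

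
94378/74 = 1275+14/37 = 1275.38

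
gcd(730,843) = 1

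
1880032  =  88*21364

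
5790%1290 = 630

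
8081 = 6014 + 2067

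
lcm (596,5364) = 5364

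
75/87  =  25/29  =  0.86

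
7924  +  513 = 8437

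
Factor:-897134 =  - 2^1*7^1*64081^1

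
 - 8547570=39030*(- 219)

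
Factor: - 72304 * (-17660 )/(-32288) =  - 2^1*5^1*883^1*1009^(-1)*4519^1 = -39902770/1009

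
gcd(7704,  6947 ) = 1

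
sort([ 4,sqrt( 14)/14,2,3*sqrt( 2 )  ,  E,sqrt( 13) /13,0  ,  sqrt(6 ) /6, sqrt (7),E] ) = [0, sqrt( 14)/14,sqrt( 13)/13,sqrt(6)/6,2, sqrt( 7),E , E,4, 3*sqrt (2) ]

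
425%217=208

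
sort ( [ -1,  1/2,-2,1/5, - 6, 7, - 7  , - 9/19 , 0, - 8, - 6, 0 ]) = [-8, - 7,-6, - 6,-2,-1, - 9/19,  0,0,1/5,1/2,7]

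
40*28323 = 1132920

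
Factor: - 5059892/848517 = - 2^2*3^( - 1 )*41^1 * 113^( - 1) * 2503^(  -  1)* 30853^1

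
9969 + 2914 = 12883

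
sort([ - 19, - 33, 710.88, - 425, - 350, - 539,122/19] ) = [ - 539, - 425, - 350,-33, -19,122/19,710.88 ]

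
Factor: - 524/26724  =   - 1/51 =- 3^( - 1 )*17^( - 1)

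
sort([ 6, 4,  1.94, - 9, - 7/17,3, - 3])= [ - 9,-3, -7/17,1.94,3,4, 6] 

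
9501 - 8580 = 921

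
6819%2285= 2249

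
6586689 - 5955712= 630977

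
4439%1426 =161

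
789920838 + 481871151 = 1271791989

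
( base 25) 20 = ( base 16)32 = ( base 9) 55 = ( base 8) 62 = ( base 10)50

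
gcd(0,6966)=6966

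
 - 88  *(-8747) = 769736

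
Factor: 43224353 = 17^1*2542609^1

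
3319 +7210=10529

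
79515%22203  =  12906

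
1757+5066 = 6823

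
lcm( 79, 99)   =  7821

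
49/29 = 49/29 = 1.69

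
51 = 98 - 47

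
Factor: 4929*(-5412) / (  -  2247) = 2^2*3^1*7^ ( - 1)*11^1*31^1*41^1*53^1*107^ (-1) = 8891916/749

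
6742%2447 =1848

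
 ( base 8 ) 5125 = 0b101001010101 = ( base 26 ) 3nj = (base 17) 92A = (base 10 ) 2645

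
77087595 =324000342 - 246912747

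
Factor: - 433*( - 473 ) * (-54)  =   - 11059686 = - 2^1*3^3*11^1*43^1*433^1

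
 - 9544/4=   -  2386= - 2386.00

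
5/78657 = 5/78657  =  0.00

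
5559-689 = 4870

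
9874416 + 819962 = 10694378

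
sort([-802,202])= [  -  802,  202]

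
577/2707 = 577/2707 = 0.21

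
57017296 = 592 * 96313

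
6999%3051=897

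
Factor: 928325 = 5^2 * 71^1*523^1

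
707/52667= 707/52667 =0.01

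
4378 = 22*199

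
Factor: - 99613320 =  - 2^3*3^1* 5^1*830111^1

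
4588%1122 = 100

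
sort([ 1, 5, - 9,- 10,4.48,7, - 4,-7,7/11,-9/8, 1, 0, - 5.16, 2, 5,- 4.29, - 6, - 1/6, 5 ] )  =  [ - 10, - 9, - 7, - 6, - 5.16, - 4.29, - 4, - 9/8, - 1/6, 0, 7/11, 1,1, 2, 4.48, 5, 5, 5, 7]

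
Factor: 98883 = 3^2*10987^1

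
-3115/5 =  - 623 = - 623.00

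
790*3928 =3103120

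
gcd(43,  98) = 1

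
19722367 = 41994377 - 22272010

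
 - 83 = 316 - 399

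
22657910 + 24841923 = 47499833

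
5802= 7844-2042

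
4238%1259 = 461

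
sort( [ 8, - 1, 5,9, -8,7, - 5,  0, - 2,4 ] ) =[ - 8,  -  5,  -  2 ,-1,0,  4,5,  7, 8,9]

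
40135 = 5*8027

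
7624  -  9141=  - 1517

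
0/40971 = 0 = 0.00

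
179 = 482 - 303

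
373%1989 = 373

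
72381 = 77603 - 5222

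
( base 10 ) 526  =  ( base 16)20e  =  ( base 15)251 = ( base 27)jd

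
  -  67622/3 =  - 22541 + 1/3= - 22540.67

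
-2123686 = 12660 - 2136346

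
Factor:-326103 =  - 3^1*71^1*1531^1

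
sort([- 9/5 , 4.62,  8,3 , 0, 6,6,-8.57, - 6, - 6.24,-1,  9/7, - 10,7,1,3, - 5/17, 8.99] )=[ - 10, -8.57, - 6.24,-6, - 9/5 , - 1, - 5/17, 0, 1, 9/7,3 , 3, 4.62, 6, 6 , 7 , 8,8.99 ] 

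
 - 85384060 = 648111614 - 733495674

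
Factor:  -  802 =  - 2^1*401^1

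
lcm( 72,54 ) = 216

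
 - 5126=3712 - 8838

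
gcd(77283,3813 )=93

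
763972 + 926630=1690602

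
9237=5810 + 3427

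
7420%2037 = 1309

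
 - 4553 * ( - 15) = 68295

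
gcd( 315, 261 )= 9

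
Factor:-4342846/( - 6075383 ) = 2^1 * 19^(- 1 )*  293^1 * 7411^1 * 319757^( - 1 ) 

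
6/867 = 2/289 = 0.01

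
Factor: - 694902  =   - 2^1*3^1*13^1*59^1*151^1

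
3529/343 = 10 + 99/343= 10.29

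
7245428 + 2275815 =9521243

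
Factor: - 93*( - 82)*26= 2^2*3^1*13^1*31^1*41^1 = 198276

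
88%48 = 40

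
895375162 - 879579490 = 15795672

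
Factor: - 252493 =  - 89^1*2837^1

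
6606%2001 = 603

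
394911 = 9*43879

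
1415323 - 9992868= - 8577545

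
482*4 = 1928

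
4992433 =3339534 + 1652899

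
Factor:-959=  - 7^1*137^1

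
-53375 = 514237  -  567612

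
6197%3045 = 107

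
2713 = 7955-5242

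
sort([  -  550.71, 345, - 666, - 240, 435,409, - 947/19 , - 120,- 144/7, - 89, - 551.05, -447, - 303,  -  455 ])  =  [ - 666  ,-551.05, - 550.71,-455,-447, - 303, - 240, - 120,  -  89, - 947/19, - 144/7,345,409,435]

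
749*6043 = 4526207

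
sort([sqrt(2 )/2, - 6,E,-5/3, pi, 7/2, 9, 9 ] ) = [  -  6,-5/3,  sqrt( 2 )/2, E,pi, 7/2,9,  9]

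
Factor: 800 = 2^5*5^2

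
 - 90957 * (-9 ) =818613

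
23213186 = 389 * 59674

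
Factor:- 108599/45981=  -  829/351 = - 3^(  -  3 )*13^(-1 )*829^1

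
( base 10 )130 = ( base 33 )3V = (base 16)82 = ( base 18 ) 74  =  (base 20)6a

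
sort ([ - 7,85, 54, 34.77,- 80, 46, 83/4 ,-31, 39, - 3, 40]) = [  -  80,-31,-7, - 3,83/4, 34.77, 39 , 40, 46, 54, 85]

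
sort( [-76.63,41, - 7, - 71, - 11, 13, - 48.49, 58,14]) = [-76.63, - 71, - 48.49,  -  11, - 7, 13,14, 41 , 58 ] 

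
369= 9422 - 9053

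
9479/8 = 9479/8 = 1184.88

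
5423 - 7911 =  - 2488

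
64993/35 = 1856 + 33/35  =  1856.94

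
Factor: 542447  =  542447^1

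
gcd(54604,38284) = 68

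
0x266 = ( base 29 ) L5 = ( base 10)614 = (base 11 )509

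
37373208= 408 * 91601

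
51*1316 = 67116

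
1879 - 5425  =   - 3546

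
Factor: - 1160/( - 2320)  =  1/2 =2^( - 1)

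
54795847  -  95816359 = -41020512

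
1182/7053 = 394/2351 = 0.17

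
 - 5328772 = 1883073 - 7211845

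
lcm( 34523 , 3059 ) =241661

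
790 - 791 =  - 1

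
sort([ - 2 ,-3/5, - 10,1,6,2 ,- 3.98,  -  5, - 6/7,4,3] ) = [ - 10, - 5, - 3.98, - 2, - 6/7,  -  3/5,1,2, 3, 4 , 6]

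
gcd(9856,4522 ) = 14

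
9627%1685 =1202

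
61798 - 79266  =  -17468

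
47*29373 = 1380531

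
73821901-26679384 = 47142517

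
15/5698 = 15/5698=0.00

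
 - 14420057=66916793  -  81336850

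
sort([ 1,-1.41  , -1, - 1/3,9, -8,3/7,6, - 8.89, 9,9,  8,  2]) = [-8.89,-8, - 1.41, - 1, - 1/3,  3/7, 1,2,6, 8,9,9, 9 ] 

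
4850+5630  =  10480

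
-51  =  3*( - 17)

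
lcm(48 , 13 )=624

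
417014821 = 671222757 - 254207936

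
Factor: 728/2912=1/4 = 2^( - 2)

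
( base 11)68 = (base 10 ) 74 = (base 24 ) 32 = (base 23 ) 35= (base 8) 112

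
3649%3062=587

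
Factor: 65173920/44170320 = 2^1*7^2 * 17^1*163^1*184043^( - 1) = 271558/184043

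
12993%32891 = 12993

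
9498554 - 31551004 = -22052450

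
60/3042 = 10/507=0.02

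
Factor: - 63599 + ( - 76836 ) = - 5^1*28087^1= -140435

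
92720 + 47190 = 139910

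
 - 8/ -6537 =8/6537 =0.00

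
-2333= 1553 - 3886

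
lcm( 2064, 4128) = 4128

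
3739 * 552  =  2063928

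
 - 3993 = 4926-8919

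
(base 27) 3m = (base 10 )103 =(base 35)2x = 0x67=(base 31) 3a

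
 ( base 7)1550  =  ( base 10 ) 623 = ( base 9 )762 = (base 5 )4443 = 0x26F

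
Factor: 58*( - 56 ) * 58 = - 2^5*7^1 * 29^2= - 188384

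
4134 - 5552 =-1418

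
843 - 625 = 218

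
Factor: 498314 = 2^1  *  41^1 * 59^1 *103^1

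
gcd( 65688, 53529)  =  21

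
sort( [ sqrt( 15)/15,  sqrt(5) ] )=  [sqrt( 15)/15,sqrt( 5 )] 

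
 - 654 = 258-912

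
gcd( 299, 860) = 1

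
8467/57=148 + 31/57 = 148.54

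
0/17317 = 0= 0.00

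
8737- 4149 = 4588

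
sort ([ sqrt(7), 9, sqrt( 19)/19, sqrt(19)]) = [ sqrt(19)/19,sqrt(7),sqrt ( 19 ),9 ] 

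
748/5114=374/2557 = 0.15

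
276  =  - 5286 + 5562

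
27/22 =1+ 5/22=1.23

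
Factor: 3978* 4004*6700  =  106717010400  =  2^5*3^2*5^2*7^1*11^1* 13^2* 17^1*67^1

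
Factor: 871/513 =3^(  -  3)*13^1 *19^( - 1 )*67^1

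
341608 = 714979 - 373371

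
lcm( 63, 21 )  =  63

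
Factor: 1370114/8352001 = 2^1*7^( - 2)*19^( - 1 )*8971^(-1 )*685057^1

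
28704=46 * 624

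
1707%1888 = 1707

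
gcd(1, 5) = 1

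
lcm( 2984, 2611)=20888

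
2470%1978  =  492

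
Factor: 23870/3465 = 2^1*3^( - 2)*31^1 =62/9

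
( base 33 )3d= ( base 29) 3P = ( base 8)160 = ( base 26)48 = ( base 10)112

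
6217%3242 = 2975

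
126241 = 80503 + 45738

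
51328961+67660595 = 118989556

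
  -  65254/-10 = 32627/5 =6525.40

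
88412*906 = 80101272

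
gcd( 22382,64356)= 62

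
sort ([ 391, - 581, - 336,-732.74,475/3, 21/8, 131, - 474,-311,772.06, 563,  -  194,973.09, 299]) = [ - 732.74, - 581, - 474,- 336, - 311, - 194 , 21/8, 131, 475/3,299,391,563,772.06,973.09]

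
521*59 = 30739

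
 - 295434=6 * ( - 49239 ) 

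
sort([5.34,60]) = [5.34, 60 ]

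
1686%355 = 266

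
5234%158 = 20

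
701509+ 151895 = 853404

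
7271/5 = 7271/5 = 1454.20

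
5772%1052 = 512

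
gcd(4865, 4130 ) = 35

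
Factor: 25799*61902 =2^1*3^2 * 19^1*181^1 * 25799^1 =1597009698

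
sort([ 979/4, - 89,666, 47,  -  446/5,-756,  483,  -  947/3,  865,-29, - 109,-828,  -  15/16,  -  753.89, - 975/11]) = [ - 828, - 756,-753.89, - 947/3,-109,-446/5, - 89,  -  975/11,-29 ,- 15/16, 47, 979/4,483,  666 , 865] 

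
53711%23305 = 7101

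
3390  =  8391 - 5001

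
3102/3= 1034 = 1034.00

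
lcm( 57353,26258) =2179414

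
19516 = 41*476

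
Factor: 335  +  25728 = 67^1 * 389^1 = 26063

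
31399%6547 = 5211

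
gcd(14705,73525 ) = 14705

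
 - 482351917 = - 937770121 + 455418204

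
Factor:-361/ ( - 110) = 2^( - 1 )*5^(  -  1 )*11^( - 1 ) * 19^2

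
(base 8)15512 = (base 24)c32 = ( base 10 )6986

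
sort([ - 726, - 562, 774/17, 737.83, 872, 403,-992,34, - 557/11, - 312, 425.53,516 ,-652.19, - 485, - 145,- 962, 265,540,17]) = [-992,-962, - 726, -652.19,-562, - 485, - 312, - 145, - 557/11,17 , 34, 774/17, 265, 403, 425.53, 516, 540, 737.83, 872 ] 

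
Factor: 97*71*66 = 2^1*3^1*11^1 * 71^1*97^1= 454542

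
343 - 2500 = -2157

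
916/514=1 + 201/257  =  1.78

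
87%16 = 7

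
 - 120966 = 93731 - 214697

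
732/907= 732/907 = 0.81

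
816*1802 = 1470432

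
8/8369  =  8/8369 = 0.00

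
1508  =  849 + 659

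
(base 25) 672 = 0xf57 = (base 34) 3DH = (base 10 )3927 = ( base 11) 2a50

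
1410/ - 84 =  - 235/14 = - 16.79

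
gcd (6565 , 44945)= 505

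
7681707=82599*93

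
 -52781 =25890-78671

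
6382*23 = 146786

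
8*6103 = 48824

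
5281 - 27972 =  - 22691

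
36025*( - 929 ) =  - 33467225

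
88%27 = 7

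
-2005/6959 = - 1 + 4954/6959 = - 0.29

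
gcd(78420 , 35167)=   1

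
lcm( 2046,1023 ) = 2046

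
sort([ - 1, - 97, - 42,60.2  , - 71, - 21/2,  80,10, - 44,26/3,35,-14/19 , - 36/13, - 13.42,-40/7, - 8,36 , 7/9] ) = [-97,-71, - 44, - 42, - 13.42, - 21/2, - 8, - 40/7,- 36/13 , - 1, - 14/19, 7/9, 26/3, 10,35,36, 60.2, 80 ] 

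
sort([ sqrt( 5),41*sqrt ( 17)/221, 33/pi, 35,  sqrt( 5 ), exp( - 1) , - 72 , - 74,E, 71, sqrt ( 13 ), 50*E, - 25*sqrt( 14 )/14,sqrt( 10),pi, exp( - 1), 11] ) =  [ - 74, - 72, - 25 * sqrt(14) /14,exp( - 1), exp(- 1),41*sqrt( 17 ) /221,sqrt(5),  sqrt(5), E, pi  ,  sqrt( 10),sqrt(13), 33/pi,11, 35,71, 50 * E]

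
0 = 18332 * 0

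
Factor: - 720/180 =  - 2^2 = - 4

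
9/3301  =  9/3301   =  0.00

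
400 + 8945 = 9345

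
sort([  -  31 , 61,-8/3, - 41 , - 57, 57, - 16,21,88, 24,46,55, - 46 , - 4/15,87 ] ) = [ - 57 ,-46, - 41, - 31,-16, - 8/3, - 4/15,21,24,46 , 55,57, 61,  87,88] 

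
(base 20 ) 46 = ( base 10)86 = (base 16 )56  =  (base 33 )2K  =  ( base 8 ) 126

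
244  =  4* 61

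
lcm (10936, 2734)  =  10936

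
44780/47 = 952 + 36/47= 952.77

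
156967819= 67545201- - 89422618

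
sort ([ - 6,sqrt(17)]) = [ - 6, sqrt(17) ] 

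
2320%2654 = 2320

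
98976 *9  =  890784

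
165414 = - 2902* ( - 57 )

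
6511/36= 6511/36 = 180.86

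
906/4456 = 453/2228 = 0.20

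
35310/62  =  17655/31 = 569.52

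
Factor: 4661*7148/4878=16658414/2439 = 2^1*3^( - 2)*59^1*  79^1*271^( - 1 ) * 1787^1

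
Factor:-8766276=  - 2^2 *3^1  *  449^1*1627^1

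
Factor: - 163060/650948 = -40765/162737=- 5^1*31^1*109^( - 1 ) * 263^1*1493^( - 1) 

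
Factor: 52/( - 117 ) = -4/9 = - 2^2*3^( - 2 )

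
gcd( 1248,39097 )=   1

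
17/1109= 17/1109 = 0.02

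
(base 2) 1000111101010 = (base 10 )4586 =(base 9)6255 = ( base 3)20021212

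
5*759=3795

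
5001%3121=1880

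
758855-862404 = - 103549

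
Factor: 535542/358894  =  861/577 = 3^1*7^1*41^1 *577^( -1 ) 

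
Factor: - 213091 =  - 213091^1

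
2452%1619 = 833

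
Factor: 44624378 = 2^1*113^1*197453^1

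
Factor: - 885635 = -5^1 * 177127^1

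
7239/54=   134 + 1/18 = 134.06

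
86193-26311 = 59882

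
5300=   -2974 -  - 8274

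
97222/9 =97222/9 = 10802.44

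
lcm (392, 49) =392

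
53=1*53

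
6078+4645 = 10723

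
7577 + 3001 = 10578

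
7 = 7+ 0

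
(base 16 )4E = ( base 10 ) 78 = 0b1001110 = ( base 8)116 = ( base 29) 2K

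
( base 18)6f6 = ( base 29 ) 2ig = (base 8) 4254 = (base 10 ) 2220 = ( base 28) 2n8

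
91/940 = 91/940 = 0.10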